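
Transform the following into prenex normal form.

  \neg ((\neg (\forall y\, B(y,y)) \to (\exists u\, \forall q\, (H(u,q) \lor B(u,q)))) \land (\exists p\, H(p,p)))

Eliminate → and ↔ using ¬ and ∨.
  \neg ((\neg \neg (\forall y\, B(y,y)) \lor (\exists u\, \forall q\, (H(u,q) \lor B(u,q)))) \land (\exists p\, H(p,p)))
Push ¬ through the quantifiers and connectives to reach negation normal form:
  (\exists y\, \neg B(y,y)) \land (\forall u\, \exists q\, (\neg H(u,q) \land \neg B(u,q))) \lor (\forall p\, \neg H(p,p))
All bound variables are already distinct, so no renaming is needed.
Extract every quantifier outward, since the variables are now distinct and don't occur free across branches:
  \exists y\, \forall u\, \exists q\, \forall p\, (\neg B(y,y) \land \neg H(u,q) \land \neg B(u,q) \lor \neg H(p,p))

\exists y\, \forall u\, \exists q\, \forall p\, (\neg B(y,y) \land \neg H(u,q) \land \neg B(u,q) \lor \neg H(p,p))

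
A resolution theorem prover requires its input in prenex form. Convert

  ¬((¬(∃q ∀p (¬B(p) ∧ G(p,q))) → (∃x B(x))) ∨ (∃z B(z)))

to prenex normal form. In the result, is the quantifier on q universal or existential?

Rewrite implications/biconditionals: A → B as ¬A ∨ B.
  ¬(¬¬(∃q ∀p (¬B(p) ∧ G(p,q))) ∨ (∃x B(x)) ∨ (∃z B(z)))
Push ¬ through the quantifiers and connectives to reach negation normal form:
  (∀q ∃p (B(p) ∨ ¬G(p,q))) ∧ (∀x ¬B(x)) ∧ (∀z ¬B(z))
All bound variables are already distinct, so no renaming is needed.
Pull the quantifiers to the front (each side's bound variable is not free in the other side):
  ∀q ∃p ∀x ∀z ((B(p) ∨ ¬G(p,q)) ∧ ¬B(x) ∧ ¬B(z))
The quantifier ∃q sits under an odd number of negations (counting the antecedent side of each →), so it flips to ∀q.

universal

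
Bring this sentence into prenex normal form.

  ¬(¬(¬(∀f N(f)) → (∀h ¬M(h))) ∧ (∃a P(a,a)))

Rewrite implications/biconditionals: A → B as ¬A ∨ B.
  ¬(¬(¬¬(∀f N(f)) ∨ (∀h ¬M(h))) ∧ (∃a P(a,a)))
Drive negations inward (¬∀x A ≡ ∃x ¬A, ¬∃x A ≡ ∀x ¬A, De Morgan for ∧/∨):
  (∀f N(f)) ∨ (∀h ¬M(h)) ∨ (∀a ¬P(a,a))
Extract every quantifier outward, since the variables are now distinct and don't occur free across branches:
  ∀f ∀h ∀a (N(f) ∨ ¬M(h) ∨ ¬P(a,a))

∀f ∀h ∀a (N(f) ∨ ¬M(h) ∨ ¬P(a,a))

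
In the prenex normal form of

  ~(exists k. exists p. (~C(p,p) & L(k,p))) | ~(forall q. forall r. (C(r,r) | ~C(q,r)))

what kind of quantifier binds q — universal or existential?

Push ¬ through the quantifiers and connectives to reach negation normal form:
  (forall k. forall p. (C(p,p) | ~L(k,p))) | (exists q. exists r. (~C(r,r) & C(q,r)))
All bound variables are already distinct, so no renaming is needed.
Finally move all quantifiers to the prefix:
  forall k. forall p. exists q. exists r. (C(p,p) | ~L(k,p) | ~C(r,r) & C(q,r))
The quantifier forall q sits under an odd number of negations, so it flips to exists q.

existential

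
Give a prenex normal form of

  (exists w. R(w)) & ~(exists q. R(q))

exists w. forall q. (R(w) & ~R(q))

Move each ¬ inward, flipping quantifiers it crosses:
  (exists w. R(w)) & (forall q. ~R(q))
All bound variables are already distinct, so no renaming is needed.
Pull the quantifiers to the front (each side's bound variable is not free in the other side):
  exists w. forall q. (R(w) & ~R(q))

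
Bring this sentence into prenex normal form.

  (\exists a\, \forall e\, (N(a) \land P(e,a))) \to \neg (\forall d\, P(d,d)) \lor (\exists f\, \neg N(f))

\forall a\, \exists e\, \exists d\, \exists f\, (\neg N(a) \lor \neg P(e,a) \lor \neg P(d,d) \lor \neg N(f))

First replace A → B with ¬A ∨ B.
  \neg (\exists a\, \forall e\, (N(a) \land P(e,a))) \lor \neg (\forall d\, P(d,d)) \lor (\exists f\, \neg N(f))
Drive negations inward (¬∀x A ≡ ∃x ¬A, ¬∃x A ≡ ∀x ¬A, De Morgan for ∧/∨):
  (\forall a\, \exists e\, (\neg N(a) \lor \neg P(e,a))) \lor (\exists d\, \neg P(d,d)) \lor (\exists f\, \neg N(f))
Extract every quantifier outward, since the variables are now distinct and don't occur free across branches:
  \forall a\, \exists e\, \exists d\, \exists f\, (\neg N(a) \lor \neg P(e,a) \lor \neg P(d,d) \lor \neg N(f))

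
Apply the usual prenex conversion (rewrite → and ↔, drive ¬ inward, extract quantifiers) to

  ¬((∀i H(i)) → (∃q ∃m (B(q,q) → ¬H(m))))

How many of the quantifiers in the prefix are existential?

Rewrite implications/biconditionals: A → B as ¬A ∨ B.
  ¬(¬(∀i H(i)) ∨ (∃q ∃m (¬B(q,q) ∨ ¬H(m))))
Drive negations inward (¬∀x A ≡ ∃x ¬A, ¬∃x A ≡ ∀x ¬A, De Morgan for ∧/∨):
  (∀i H(i)) ∧ (∀q ∀m (B(q,q) ∧ H(m)))
All bound variables are already distinct, so no renaming is needed.
Finally move all quantifiers to the prefix:
  ∀i ∀q ∀m (H(i) ∧ B(q,q) ∧ H(m))
The prefix is ∀i ∀q ∀m: 3 universal, 0 existential.

0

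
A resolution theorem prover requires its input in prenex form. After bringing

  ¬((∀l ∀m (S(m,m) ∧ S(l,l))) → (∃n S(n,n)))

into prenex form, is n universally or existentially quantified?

First replace A → B with ¬A ∨ B.
  ¬(¬(∀l ∀m (S(m,m) ∧ S(l,l))) ∨ (∃n S(n,n)))
Move each ¬ inward, flipping quantifiers it crosses:
  (∀l ∀m (S(m,m) ∧ S(l,l))) ∧ (∀n ¬S(n,n))
All bound variables are already distinct, so no renaming is needed.
Extract every quantifier outward, since the variables are now distinct and don't occur free across branches:
  ∀l ∀m ∀n (S(m,m) ∧ S(l,l) ∧ ¬S(n,n))
The quantifier ∃n sits under an odd number of negations (counting the antecedent side of each →), so it flips to ∀n.

universal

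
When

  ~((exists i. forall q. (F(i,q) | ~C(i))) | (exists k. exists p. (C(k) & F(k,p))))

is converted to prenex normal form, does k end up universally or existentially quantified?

universal

Push ¬ through the quantifiers and connectives to reach negation normal form:
  (forall i. exists q. (~F(i,q) & C(i))) & (forall k. forall p. (~C(k) | ~F(k,p)))
All bound variables are already distinct, so no renaming is needed.
Finally move all quantifiers to the prefix:
  forall i. exists q. forall k. forall p. (~F(i,q) & C(i) & (~C(k) | ~F(k,p)))
The quantifier exists k sits under an odd number of negations, so it flips to forall k.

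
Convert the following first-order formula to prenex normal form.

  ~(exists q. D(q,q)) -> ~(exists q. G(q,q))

First replace A → B with ¬A ∨ B.
  ~~(exists q. D(q,q)) | ~(exists q. G(q,q))
Drive negations inward (¬∀x A ≡ ∃x ¬A, ¬∃x A ≡ ∀x ¬A, De Morgan for ∧/∨):
  (exists q. D(q,q)) | (forall q. ~G(q,q))
Rename bound variables to avoid capture: q↦z1.
  (exists q. D(q,q)) | (forall z1. ~G(z1,z1))
Pull the quantifiers to the front (each side's bound variable is not free in the other side):
  exists q. forall z1. (D(q,q) | ~G(z1,z1))

exists q. forall z1. (D(q,q) | ~G(z1,z1))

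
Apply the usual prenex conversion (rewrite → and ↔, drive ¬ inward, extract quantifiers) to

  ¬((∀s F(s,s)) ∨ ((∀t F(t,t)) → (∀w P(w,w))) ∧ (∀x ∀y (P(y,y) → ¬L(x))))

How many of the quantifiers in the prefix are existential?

4

Rewrite implications/biconditionals: A → B as ¬A ∨ B.
  ¬((∀s F(s,s)) ∨ (¬(∀t F(t,t)) ∨ (∀w P(w,w))) ∧ (∀x ∀y (¬P(y,y) ∨ ¬L(x))))
Move each ¬ inward, flipping quantifiers it crosses:
  (∃s ¬F(s,s)) ∧ ((∀t F(t,t)) ∧ (∃w ¬P(w,w)) ∨ (∃x ∃y (P(y,y) ∧ L(x))))
All bound variables are already distinct, so no renaming is needed.
Finally move all quantifiers to the prefix:
  ∃s ∀t ∃w ∃x ∃y (¬F(s,s) ∧ (F(t,t) ∧ ¬P(w,w) ∨ P(y,y) ∧ L(x)))
The prefix is ∃s ∀t ∃w ∃x ∃y: 1 universal, 4 existential.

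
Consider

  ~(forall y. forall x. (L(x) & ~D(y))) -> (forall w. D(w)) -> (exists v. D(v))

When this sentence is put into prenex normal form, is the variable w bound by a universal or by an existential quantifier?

existential

Eliminate → and ↔ using ¬ and ∨.
  ~~(forall y. forall x. (L(x) & ~D(y))) | ~(forall w. D(w)) | (exists v. D(v))
Drive negations inward (¬∀x A ≡ ∃x ¬A, ¬∃x A ≡ ∀x ¬A, De Morgan for ∧/∨):
  (forall y. forall x. (L(x) & ~D(y))) | (exists w. ~D(w)) | (exists v. D(v))
All bound variables are already distinct, so no renaming is needed.
Finally move all quantifiers to the prefix:
  forall y. forall x. exists w. exists v. (L(x) & ~D(y) | ~D(w) | D(v))
The quantifier forall w sits under an odd number of negations (counting the antecedent side of each →), so it flips to exists w.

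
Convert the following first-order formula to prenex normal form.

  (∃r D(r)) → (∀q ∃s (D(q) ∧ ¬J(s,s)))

∀r ∀q ∃s (¬D(r) ∨ D(q) ∧ ¬J(s,s))

First replace A → B with ¬A ∨ B.
  ¬(∃r D(r)) ∨ (∀q ∃s (D(q) ∧ ¬J(s,s)))
Push ¬ through the quantifiers and connectives to reach negation normal form:
  (∀r ¬D(r)) ∨ (∀q ∃s (D(q) ∧ ¬J(s,s)))
Finally move all quantifiers to the prefix:
  ∀r ∀q ∃s (¬D(r) ∨ D(q) ∧ ¬J(s,s))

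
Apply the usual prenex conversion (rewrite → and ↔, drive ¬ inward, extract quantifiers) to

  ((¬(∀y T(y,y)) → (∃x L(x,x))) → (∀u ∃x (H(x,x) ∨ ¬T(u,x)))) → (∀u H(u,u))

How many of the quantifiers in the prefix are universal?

3

Rewrite implications/biconditionals: A → B as ¬A ∨ B.
  ¬(¬(¬¬(∀y T(y,y)) ∨ (∃x L(x,x))) ∨ (∀u ∃x (H(x,x) ∨ ¬T(u,x)))) ∨ (∀u H(u,u))
Move each ¬ inward, flipping quantifiers it crosses:
  ((∀y T(y,y)) ∨ (∃x L(x,x))) ∧ (∃u ∀x (¬H(x,x) ∧ T(u,x))) ∨ (∀u H(u,u))
Rename bound variables to avoid capture: x↦t, u↦v1.
  ((∀y T(y,y)) ∨ (∃x L(x,x))) ∧ (∃u ∀t (¬H(t,t) ∧ T(u,t))) ∨ (∀v1 H(v1,v1))
Finally move all quantifiers to the prefix:
  ∀y ∃x ∃u ∀t ∀v1 ((T(y,y) ∨ L(x,x)) ∧ ¬H(t,t) ∧ T(u,t) ∨ H(v1,v1))
The prefix is ∀y ∃x ∃u ∀t ∀v1: 3 universal, 2 existential.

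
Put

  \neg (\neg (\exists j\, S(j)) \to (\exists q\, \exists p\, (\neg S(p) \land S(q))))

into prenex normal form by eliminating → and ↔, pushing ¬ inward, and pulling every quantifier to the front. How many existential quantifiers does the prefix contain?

Rewrite implications/biconditionals: A → B as ¬A ∨ B.
  \neg (\neg \neg (\exists j\, S(j)) \lor (\exists q\, \exists p\, (\neg S(p) \land S(q))))
Push ¬ through the quantifiers and connectives to reach negation normal form:
  (\forall j\, \neg S(j)) \land (\forall q\, \forall p\, (S(p) \lor \neg S(q)))
All bound variables are already distinct, so no renaming is needed.
Finally move all quantifiers to the prefix:
  \forall j\, \forall q\, \forall p\, (\neg S(j) \land (S(p) \lor \neg S(q)))
The prefix is \forall j \forall q \forall p: 3 universal, 0 existential.

0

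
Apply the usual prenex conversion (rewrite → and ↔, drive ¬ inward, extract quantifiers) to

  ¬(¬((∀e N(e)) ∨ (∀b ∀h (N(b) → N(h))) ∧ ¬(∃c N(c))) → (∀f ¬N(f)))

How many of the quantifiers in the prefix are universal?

0

Rewrite implications/biconditionals: A → B as ¬A ∨ B.
  ¬(¬¬((∀e N(e)) ∨ (∀b ∀h (¬N(b) ∨ N(h))) ∧ ¬(∃c N(c))) ∨ (∀f ¬N(f)))
Drive negations inward (¬∀x A ≡ ∃x ¬A, ¬∃x A ≡ ∀x ¬A, De Morgan for ∧/∨):
  (∃e ¬N(e)) ∧ ((∃b ∃h (N(b) ∧ ¬N(h))) ∨ (∃c N(c))) ∧ (∃f N(f))
Finally move all quantifiers to the prefix:
  ∃e ∃b ∃h ∃c ∃f (¬N(e) ∧ (N(b) ∧ ¬N(h) ∨ N(c)) ∧ N(f))
The prefix is ∃e ∃b ∃h ∃c ∃f: 0 universal, 5 existential.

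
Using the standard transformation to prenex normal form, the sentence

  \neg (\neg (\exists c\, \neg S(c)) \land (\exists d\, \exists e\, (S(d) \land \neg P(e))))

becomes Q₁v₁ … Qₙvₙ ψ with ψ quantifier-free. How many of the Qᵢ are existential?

Move each ¬ inward, flipping quantifiers it crosses:
  (\exists c\, \neg S(c)) \lor (\forall d\, \forall e\, (\neg S(d) \lor P(e)))
Pull the quantifiers to the front (each side's bound variable is not free in the other side):
  \exists c\, \forall d\, \forall e\, (\neg S(c) \lor \neg S(d) \lor P(e))
The prefix is \exists c \forall d \forall e: 2 universal, 1 existential.

1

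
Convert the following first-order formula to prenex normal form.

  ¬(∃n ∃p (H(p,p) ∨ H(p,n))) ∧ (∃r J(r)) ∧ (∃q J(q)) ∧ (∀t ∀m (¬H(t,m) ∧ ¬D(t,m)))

Push ¬ through the quantifiers and connectives to reach negation normal form:
  (∀n ∀p (¬H(p,p) ∧ ¬H(p,n))) ∧ (∃r J(r)) ∧ (∃q J(q)) ∧ (∀t ∀m (¬H(t,m) ∧ ¬D(t,m)))
Extract every quantifier outward, since the variables are now distinct and don't occur free across branches:
  ∀n ∀p ∃r ∃q ∀t ∀m (¬H(p,p) ∧ ¬H(p,n) ∧ J(r) ∧ J(q) ∧ ¬H(t,m) ∧ ¬D(t,m))

∀n ∀p ∃r ∃q ∀t ∀m (¬H(p,p) ∧ ¬H(p,n) ∧ J(r) ∧ J(q) ∧ ¬H(t,m) ∧ ¬D(t,m))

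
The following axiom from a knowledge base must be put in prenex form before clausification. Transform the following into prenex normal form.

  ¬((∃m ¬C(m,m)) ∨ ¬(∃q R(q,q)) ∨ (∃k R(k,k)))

∀m ∃q ∀k (C(m,m) ∧ R(q,q) ∧ ¬R(k,k))

Move each ¬ inward, flipping quantifiers it crosses:
  (∀m C(m,m)) ∧ (∃q R(q,q)) ∧ (∀k ¬R(k,k))
All bound variables are already distinct, so no renaming is needed.
Extract every quantifier outward, since the variables are now distinct and don't occur free across branches:
  ∀m ∃q ∀k (C(m,m) ∧ R(q,q) ∧ ¬R(k,k))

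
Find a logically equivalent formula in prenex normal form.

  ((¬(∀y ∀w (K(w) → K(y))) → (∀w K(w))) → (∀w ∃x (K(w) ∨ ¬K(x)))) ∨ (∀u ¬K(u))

Rewrite implications/biconditionals: A → B as ¬A ∨ B.
  ¬(¬¬(∀y ∀w (¬K(w) ∨ K(y))) ∨ (∀w K(w))) ∨ (∀w ∃x (K(w) ∨ ¬K(x))) ∨ (∀u ¬K(u))
Push ¬ through the quantifiers and connectives to reach negation normal form:
  (∃y ∃w (K(w) ∧ ¬K(y))) ∧ (∃w ¬K(w)) ∨ (∀w ∃x (K(w) ∨ ¬K(x))) ∨ (∀u ¬K(u))
Rename bound variables to avoid capture: w↦z1, w↦r.
  (∃y ∃w (K(w) ∧ ¬K(y))) ∧ (∃z1 ¬K(z1)) ∨ (∀r ∃x (K(r) ∨ ¬K(x))) ∨ (∀u ¬K(u))
Finally move all quantifiers to the prefix:
  ∃y ∃w ∃z1 ∀r ∃x ∀u (K(w) ∧ ¬K(y) ∧ ¬K(z1) ∨ K(r) ∨ ¬K(x) ∨ ¬K(u))

∃y ∃w ∃z1 ∀r ∃x ∀u (K(w) ∧ ¬K(y) ∧ ¬K(z1) ∨ K(r) ∨ ¬K(x) ∨ ¬K(u))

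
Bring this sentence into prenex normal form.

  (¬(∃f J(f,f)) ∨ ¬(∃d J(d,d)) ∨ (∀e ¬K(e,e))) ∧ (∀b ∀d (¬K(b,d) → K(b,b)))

∀f ∀d ∀e ∀b ∀u1 ((¬J(f,f) ∨ ¬J(d,d) ∨ ¬K(e,e)) ∧ (K(b,u1) ∨ K(b,b)))

Eliminate → and ↔ using ¬ and ∨.
  (¬(∃f J(f,f)) ∨ ¬(∃d J(d,d)) ∨ (∀e ¬K(e,e))) ∧ (∀b ∀d (¬¬K(b,d) ∨ K(b,b)))
Drive negations inward (¬∀x A ≡ ∃x ¬A, ¬∃x A ≡ ∀x ¬A, De Morgan for ∧/∨):
  ((∀f ¬J(f,f)) ∨ (∀d ¬J(d,d)) ∨ (∀e ¬K(e,e))) ∧ (∀b ∀d (K(b,d) ∨ K(b,b)))
Rename bound variables to avoid capture: d↦u1.
  ((∀f ¬J(f,f)) ∨ (∀d ¬J(d,d)) ∨ (∀e ¬K(e,e))) ∧ (∀b ∀u1 (K(b,u1) ∨ K(b,b)))
Pull the quantifiers to the front (each side's bound variable is not free in the other side):
  ∀f ∀d ∀e ∀b ∀u1 ((¬J(f,f) ∨ ¬J(d,d) ∨ ¬K(e,e)) ∧ (K(b,u1) ∨ K(b,b)))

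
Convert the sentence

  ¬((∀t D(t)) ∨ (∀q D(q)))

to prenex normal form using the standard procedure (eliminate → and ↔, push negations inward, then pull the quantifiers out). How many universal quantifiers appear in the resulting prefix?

0

Drive negations inward (¬∀x A ≡ ∃x ¬A, ¬∃x A ≡ ∀x ¬A, De Morgan for ∧/∨):
  (∃t ¬D(t)) ∧ (∃q ¬D(q))
All bound variables are already distinct, so no renaming is needed.
Pull the quantifiers to the front (each side's bound variable is not free in the other side):
  ∃t ∃q (¬D(t) ∧ ¬D(q))
The prefix is ∃t ∃q: 0 universal, 2 existential.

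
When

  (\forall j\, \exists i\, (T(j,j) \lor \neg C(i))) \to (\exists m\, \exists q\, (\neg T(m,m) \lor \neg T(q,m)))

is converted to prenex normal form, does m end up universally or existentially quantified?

existential

First replace A → B with ¬A ∨ B.
  \neg (\forall j\, \exists i\, (T(j,j) \lor \neg C(i))) \lor (\exists m\, \exists q\, (\neg T(m,m) \lor \neg T(q,m)))
Move each ¬ inward, flipping quantifiers it crosses:
  (\exists j\, \forall i\, (\neg T(j,j) \land C(i))) \lor (\exists m\, \exists q\, (\neg T(m,m) \lor \neg T(q,m)))
All bound variables are already distinct, so no renaming is needed.
Extract every quantifier outward, since the variables are now distinct and don't occur free across branches:
  \exists j\, \forall i\, \exists m\, \exists q\, (\neg T(j,j) \land C(i) \lor \neg T(m,m) \lor \neg T(q,m))
The quantifier \exists m sits under an even number of negations (counting the antecedent side of each →), so it remains existential.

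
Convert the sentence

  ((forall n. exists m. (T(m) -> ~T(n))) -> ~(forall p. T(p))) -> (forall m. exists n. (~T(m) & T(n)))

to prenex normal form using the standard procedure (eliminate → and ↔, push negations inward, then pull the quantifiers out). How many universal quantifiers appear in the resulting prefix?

First replace A → B with ¬A ∨ B.
  ~(~(forall n. exists m. (~T(m) | ~T(n))) | ~(forall p. T(p))) | (forall m. exists n. (~T(m) & T(n)))
Push ¬ through the quantifiers and connectives to reach negation normal form:
  (forall n. exists m. (~T(m) | ~T(n))) & (forall p. T(p)) | (forall m. exists n. (~T(m) & T(n)))
Give each quantifier a distinct variable: m↦w, n↦z.
  (forall n. exists m. (~T(m) | ~T(n))) & (forall p. T(p)) | (forall w. exists z. (~T(w) & T(z)))
Extract every quantifier outward, since the variables are now distinct and don't occur free across branches:
  forall n. exists m. forall p. forall w. exists z. ((~T(m) | ~T(n)) & T(p) | ~T(w) & T(z))
The prefix is forall n exists m forall p forall w exists z: 3 universal, 2 existential.

3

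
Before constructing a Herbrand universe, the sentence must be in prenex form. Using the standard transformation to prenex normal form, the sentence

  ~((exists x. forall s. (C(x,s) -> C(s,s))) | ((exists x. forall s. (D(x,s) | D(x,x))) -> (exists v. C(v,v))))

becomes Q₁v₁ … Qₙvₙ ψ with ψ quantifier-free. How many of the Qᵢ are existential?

First replace A → B with ¬A ∨ B.
  ~((exists x. forall s. (~C(x,s) | C(s,s))) | ~(exists x. forall s. (D(x,s) | D(x,x))) | (exists v. C(v,v)))
Drive negations inward (¬∀x A ≡ ∃x ¬A, ¬∃x A ≡ ∀x ¬A, De Morgan for ∧/∨):
  (forall x. exists s. (C(x,s) & ~C(s,s))) & (exists x. forall s. (D(x,s) | D(x,x))) & (forall v. ~C(v,v))
Give each quantifier a distinct variable: x↦x1, s↦w.
  (forall x. exists s. (C(x,s) & ~C(s,s))) & (exists x1. forall w. (D(x1,w) | D(x1,x1))) & (forall v. ~C(v,v))
Pull the quantifiers to the front (each side's bound variable is not free in the other side):
  forall x. exists s. exists x1. forall w. forall v. (C(x,s) & ~C(s,s) & (D(x1,w) | D(x1,x1)) & ~C(v,v))
The prefix is forall x exists s exists x1 forall w forall v: 3 universal, 2 existential.

2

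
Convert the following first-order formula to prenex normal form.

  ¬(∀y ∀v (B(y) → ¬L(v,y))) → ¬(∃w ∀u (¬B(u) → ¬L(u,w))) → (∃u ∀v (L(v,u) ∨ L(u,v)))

Rewrite implications/biconditionals: A → B as ¬A ∨ B.
  ¬¬(∀y ∀v (¬B(y) ∨ ¬L(v,y))) ∨ ¬¬(∃w ∀u (¬¬B(u) ∨ ¬L(u,w))) ∨ (∃u ∀v (L(v,u) ∨ L(u,v)))
Move each ¬ inward, flipping quantifiers it crosses:
  (∀y ∀v (¬B(y) ∨ ¬L(v,y))) ∨ (∃w ∀u (B(u) ∨ ¬L(u,w))) ∨ (∃u ∀v (L(v,u) ∨ L(u,v)))
Standardize variables apart so no two quantifiers bind the same name: u↦r, v↦q.
  (∀y ∀v (¬B(y) ∨ ¬L(v,y))) ∨ (∃w ∀u (B(u) ∨ ¬L(u,w))) ∨ (∃r ∀q (L(q,r) ∨ L(r,q)))
Finally move all quantifiers to the prefix:
  ∀y ∀v ∃w ∀u ∃r ∀q (¬B(y) ∨ ¬L(v,y) ∨ B(u) ∨ ¬L(u,w) ∨ L(q,r) ∨ L(r,q))

∀y ∀v ∃w ∀u ∃r ∀q (¬B(y) ∨ ¬L(v,y) ∨ B(u) ∨ ¬L(u,w) ∨ L(q,r) ∨ L(r,q))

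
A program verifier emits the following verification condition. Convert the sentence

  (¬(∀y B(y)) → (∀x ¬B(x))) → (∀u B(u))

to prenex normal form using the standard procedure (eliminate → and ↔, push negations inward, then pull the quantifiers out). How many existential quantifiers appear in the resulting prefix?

Rewrite implications/biconditionals: A → B as ¬A ∨ B.
  ¬(¬¬(∀y B(y)) ∨ (∀x ¬B(x))) ∨ (∀u B(u))
Drive negations inward (¬∀x A ≡ ∃x ¬A, ¬∃x A ≡ ∀x ¬A, De Morgan for ∧/∨):
  (∃y ¬B(y)) ∧ (∃x B(x)) ∨ (∀u B(u))
All bound variables are already distinct, so no renaming is needed.
Extract every quantifier outward, since the variables are now distinct and don't occur free across branches:
  ∃y ∃x ∀u (¬B(y) ∧ B(x) ∨ B(u))
The prefix is ∃y ∃x ∀u: 1 universal, 2 existential.

2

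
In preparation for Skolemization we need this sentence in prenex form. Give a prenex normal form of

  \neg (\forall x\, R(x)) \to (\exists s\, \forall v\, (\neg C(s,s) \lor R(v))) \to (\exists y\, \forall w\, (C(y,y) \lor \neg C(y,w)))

Rewrite implications/biconditionals: A → B as ¬A ∨ B.
  \neg \neg (\forall x\, R(x)) \lor \neg (\exists s\, \forall v\, (\neg C(s,s) \lor R(v))) \lor (\exists y\, \forall w\, (C(y,y) \lor \neg C(y,w)))
Drive negations inward (¬∀x A ≡ ∃x ¬A, ¬∃x A ≡ ∀x ¬A, De Morgan for ∧/∨):
  (\forall x\, R(x)) \lor (\forall s\, \exists v\, (C(s,s) \land \neg R(v))) \lor (\exists y\, \forall w\, (C(y,y) \lor \neg C(y,w)))
All bound variables are already distinct, so no renaming is needed.
Pull the quantifiers to the front (each side's bound variable is not free in the other side):
  \forall x\, \forall s\, \exists v\, \exists y\, \forall w\, (R(x) \lor C(s,s) \land \neg R(v) \lor C(y,y) \lor \neg C(y,w))

\forall x\, \forall s\, \exists v\, \exists y\, \forall w\, (R(x) \lor C(s,s) \land \neg R(v) \lor C(y,y) \lor \neg C(y,w))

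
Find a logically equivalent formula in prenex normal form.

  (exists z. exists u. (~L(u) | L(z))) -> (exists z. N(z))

forall z. forall u. exists q. (L(u) & ~L(z) | N(q))

First replace A → B with ¬A ∨ B.
  ~(exists z. exists u. (~L(u) | L(z))) | (exists z. N(z))
Move each ¬ inward, flipping quantifiers it crosses:
  (forall z. forall u. (L(u) & ~L(z))) | (exists z. N(z))
Rename bound variables to avoid capture: z↦q.
  (forall z. forall u. (L(u) & ~L(z))) | (exists q. N(q))
Finally move all quantifiers to the prefix:
  forall z. forall u. exists q. (L(u) & ~L(z) | N(q))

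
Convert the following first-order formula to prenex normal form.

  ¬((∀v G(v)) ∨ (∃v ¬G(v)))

Push ¬ through the quantifiers and connectives to reach negation normal form:
  (∃v ¬G(v)) ∧ (∀v G(v))
Give each quantifier a distinct variable: v↦z1.
  (∃v ¬G(v)) ∧ (∀z1 G(z1))
Pull the quantifiers to the front (each side's bound variable is not free in the other side):
  ∃v ∀z1 (¬G(v) ∧ G(z1))

∃v ∀z1 (¬G(v) ∧ G(z1))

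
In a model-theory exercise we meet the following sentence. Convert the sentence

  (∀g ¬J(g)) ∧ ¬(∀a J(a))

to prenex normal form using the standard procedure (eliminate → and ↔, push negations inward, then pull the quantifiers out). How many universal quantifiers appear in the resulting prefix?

Move each ¬ inward, flipping quantifiers it crosses:
  (∀g ¬J(g)) ∧ (∃a ¬J(a))
All bound variables are already distinct, so no renaming is needed.
Pull the quantifiers to the front (each side's bound variable is not free in the other side):
  ∀g ∃a (¬J(g) ∧ ¬J(a))
The prefix is ∀g ∃a: 1 universal, 1 existential.

1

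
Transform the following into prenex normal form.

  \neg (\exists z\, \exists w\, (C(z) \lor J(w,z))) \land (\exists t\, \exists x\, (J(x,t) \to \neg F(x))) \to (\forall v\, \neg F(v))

\exists z\, \exists w\, \forall t\, \forall x\, \forall v\, (C(z) \lor J(w,z) \lor J(x,t) \land F(x) \lor \neg F(v))

Rewrite implications/biconditionals: A → B as ¬A ∨ B.
  \neg (\neg (\exists z\, \exists w\, (C(z) \lor J(w,z))) \land (\exists t\, \exists x\, (\neg J(x,t) \lor \neg F(x)))) \lor (\forall v\, \neg F(v))
Push ¬ through the quantifiers and connectives to reach negation normal form:
  (\exists z\, \exists w\, (C(z) \lor J(w,z))) \lor (\forall t\, \forall x\, (J(x,t) \land F(x))) \lor (\forall v\, \neg F(v))
Extract every quantifier outward, since the variables are now distinct and don't occur free across branches:
  \exists z\, \exists w\, \forall t\, \forall x\, \forall v\, (C(z) \lor J(w,z) \lor J(x,t) \land F(x) \lor \neg F(v))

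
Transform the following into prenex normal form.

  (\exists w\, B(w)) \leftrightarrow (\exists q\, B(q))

\forall w\, \exists q\, \forall u1\, \exists z1\, ((\neg B(w) \lor B(q)) \land (\neg B(u1) \lor B(z1)))

Eliminate → and ↔ using ¬ and ∨; A ↔ B as (¬A ∨ B) ∧ (¬B ∨ A).
  (\neg (\exists w\, B(w)) \lor (\exists q\, B(q))) \land (\neg (\exists q\, B(q)) \lor (\exists w\, B(w)))
Drive negations inward (¬∀x A ≡ ∃x ¬A, ¬∃x A ≡ ∀x ¬A, De Morgan for ∧/∨):
  ((\forall w\, \neg B(w)) \lor (\exists q\, B(q))) \land ((\forall q\, \neg B(q)) \lor (\exists w\, B(w)))
Standardize variables apart so no two quantifiers bind the same name: q↦u1, w↦z1.
  ((\forall w\, \neg B(w)) \lor (\exists q\, B(q))) \land ((\forall u1\, \neg B(u1)) \lor (\exists z1\, B(z1)))
Finally move all quantifiers to the prefix:
  \forall w\, \exists q\, \forall u1\, \exists z1\, ((\neg B(w) \lor B(q)) \land (\neg B(u1) \lor B(z1)))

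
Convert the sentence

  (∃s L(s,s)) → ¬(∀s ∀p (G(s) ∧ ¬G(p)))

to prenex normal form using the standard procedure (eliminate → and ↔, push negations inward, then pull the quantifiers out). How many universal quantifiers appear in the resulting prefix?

First replace A → B with ¬A ∨ B.
  ¬(∃s L(s,s)) ∨ ¬(∀s ∀p (G(s) ∧ ¬G(p)))
Push ¬ through the quantifiers and connectives to reach negation normal form:
  (∀s ¬L(s,s)) ∨ (∃s ∃p (¬G(s) ∨ G(p)))
Standardize variables apart so no two quantifiers bind the same name: s↦a.
  (∀s ¬L(s,s)) ∨ (∃a ∃p (¬G(a) ∨ G(p)))
Finally move all quantifiers to the prefix:
  ∀s ∃a ∃p (¬L(s,s) ∨ ¬G(a) ∨ G(p))
The prefix is ∀s ∃a ∃p: 1 universal, 2 existential.

1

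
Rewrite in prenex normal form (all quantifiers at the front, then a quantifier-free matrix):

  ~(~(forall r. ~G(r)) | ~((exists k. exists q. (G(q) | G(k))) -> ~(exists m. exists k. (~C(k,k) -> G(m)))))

forall r. forall k. forall q. forall m. forall x1. (~G(r) & (~G(q) & ~G(k) | ~C(x1,x1) & ~G(m)))

First replace A → B with ¬A ∨ B.
  ~(~(forall r. ~G(r)) | ~(~(exists k. exists q. (G(q) | G(k))) | ~(exists m. exists k. (~~C(k,k) | G(m)))))
Move each ¬ inward, flipping quantifiers it crosses:
  (forall r. ~G(r)) & ((forall k. forall q. (~G(q) & ~G(k))) | (forall m. forall k. (~C(k,k) & ~G(m))))
Give each quantifier a distinct variable: k↦x1.
  (forall r. ~G(r)) & ((forall k. forall q. (~G(q) & ~G(k))) | (forall m. forall x1. (~C(x1,x1) & ~G(m))))
Pull the quantifiers to the front (each side's bound variable is not free in the other side):
  forall r. forall k. forall q. forall m. forall x1. (~G(r) & (~G(q) & ~G(k) | ~C(x1,x1) & ~G(m)))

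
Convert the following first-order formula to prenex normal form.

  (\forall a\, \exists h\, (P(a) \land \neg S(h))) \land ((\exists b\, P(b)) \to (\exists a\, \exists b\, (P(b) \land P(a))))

\forall a\, \exists h\, \forall b\, \exists z1\, \exists p\, (P(a) \land \neg S(h) \land (\neg P(b) \lor P(p) \land P(z1)))

First replace A → B with ¬A ∨ B.
  (\forall a\, \exists h\, (P(a) \land \neg S(h))) \land (\neg (\exists b\, P(b)) \lor (\exists a\, \exists b\, (P(b) \land P(a))))
Move each ¬ inward, flipping quantifiers it crosses:
  (\forall a\, \exists h\, (P(a) \land \neg S(h))) \land ((\forall b\, \neg P(b)) \lor (\exists a\, \exists b\, (P(b) \land P(a))))
Give each quantifier a distinct variable: a↦z1, b↦p.
  (\forall a\, \exists h\, (P(a) \land \neg S(h))) \land ((\forall b\, \neg P(b)) \lor (\exists z1\, \exists p\, (P(p) \land P(z1))))
Extract every quantifier outward, since the variables are now distinct and don't occur free across branches:
  \forall a\, \exists h\, \forall b\, \exists z1\, \exists p\, (P(a) \land \neg S(h) \land (\neg P(b) \lor P(p) \land P(z1)))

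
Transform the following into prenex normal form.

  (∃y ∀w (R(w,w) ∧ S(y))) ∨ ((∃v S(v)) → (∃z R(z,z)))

∃y ∀w ∀v ∃z (R(w,w) ∧ S(y) ∨ ¬S(v) ∨ R(z,z))

Rewrite implications/biconditionals: A → B as ¬A ∨ B.
  (∃y ∀w (R(w,w) ∧ S(y))) ∨ ¬(∃v S(v)) ∨ (∃z R(z,z))
Move each ¬ inward, flipping quantifiers it crosses:
  (∃y ∀w (R(w,w) ∧ S(y))) ∨ (∀v ¬S(v)) ∨ (∃z R(z,z))
Extract every quantifier outward, since the variables are now distinct and don't occur free across branches:
  ∃y ∀w ∀v ∃z (R(w,w) ∧ S(y) ∨ ¬S(v) ∨ R(z,z))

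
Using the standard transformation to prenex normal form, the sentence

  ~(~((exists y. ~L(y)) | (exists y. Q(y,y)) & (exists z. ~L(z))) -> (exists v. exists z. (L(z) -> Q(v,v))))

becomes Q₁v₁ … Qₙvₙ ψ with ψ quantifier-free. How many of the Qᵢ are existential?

0

First replace A → B with ¬A ∨ B.
  ~(~~((exists y. ~L(y)) | (exists y. Q(y,y)) & (exists z. ~L(z))) | (exists v. exists z. (~L(z) | Q(v,v))))
Drive negations inward (¬∀x A ≡ ∃x ¬A, ¬∃x A ≡ ∀x ¬A, De Morgan for ∧/∨):
  (forall y. L(y)) & ((forall y. ~Q(y,y)) | (forall z. L(z))) & (forall v. forall z. (L(z) & ~Q(v,v)))
Give each quantifier a distinct variable: y↦b, z↦w1.
  (forall y. L(y)) & ((forall b. ~Q(b,b)) | (forall z. L(z))) & (forall v. forall w1. (L(w1) & ~Q(v,v)))
Finally move all quantifiers to the prefix:
  forall y. forall b. forall z. forall v. forall w1. (L(y) & (~Q(b,b) | L(z)) & L(w1) & ~Q(v,v))
The prefix is forall y forall b forall z forall v forall w1: 5 universal, 0 existential.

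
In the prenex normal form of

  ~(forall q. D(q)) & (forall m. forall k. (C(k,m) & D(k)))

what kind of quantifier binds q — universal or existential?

existential

Drive negations inward (¬∀x A ≡ ∃x ¬A, ¬∃x A ≡ ∀x ¬A, De Morgan for ∧/∨):
  (exists q. ~D(q)) & (forall m. forall k. (C(k,m) & D(k)))
Extract every quantifier outward, since the variables are now distinct and don't occur free across branches:
  exists q. forall m. forall k. (~D(q) & C(k,m) & D(k))
The quantifier forall q sits under an odd number of negations, so it flips to exists q.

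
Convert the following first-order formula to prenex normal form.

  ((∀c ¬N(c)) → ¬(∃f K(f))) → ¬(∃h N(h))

Eliminate → and ↔ using ¬ and ∨.
  ¬(¬(∀c ¬N(c)) ∨ ¬(∃f K(f))) ∨ ¬(∃h N(h))
Drive negations inward (¬∀x A ≡ ∃x ¬A, ¬∃x A ≡ ∀x ¬A, De Morgan for ∧/∨):
  (∀c ¬N(c)) ∧ (∃f K(f)) ∨ (∀h ¬N(h))
All bound variables are already distinct, so no renaming is needed.
Finally move all quantifiers to the prefix:
  ∀c ∃f ∀h (¬N(c) ∧ K(f) ∨ ¬N(h))

∀c ∃f ∀h (¬N(c) ∧ K(f) ∨ ¬N(h))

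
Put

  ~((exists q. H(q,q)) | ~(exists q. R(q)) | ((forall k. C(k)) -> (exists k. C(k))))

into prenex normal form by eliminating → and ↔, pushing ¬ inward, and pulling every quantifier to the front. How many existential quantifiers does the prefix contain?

Rewrite implications/biconditionals: A → B as ¬A ∨ B.
  ~((exists q. H(q,q)) | ~(exists q. R(q)) | ~(forall k. C(k)) | (exists k. C(k)))
Push ¬ through the quantifiers and connectives to reach negation normal form:
  (forall q. ~H(q,q)) & (exists q. R(q)) & (forall k. C(k)) & (forall k. ~C(k))
Standardize variables apart so no two quantifiers bind the same name: q↦c, k↦v1.
  (forall q. ~H(q,q)) & (exists c. R(c)) & (forall k. C(k)) & (forall v1. ~C(v1))
Pull the quantifiers to the front (each side's bound variable is not free in the other side):
  forall q. exists c. forall k. forall v1. (~H(q,q) & R(c) & C(k) & ~C(v1))
The prefix is forall q exists c forall k forall v1: 3 universal, 1 existential.

1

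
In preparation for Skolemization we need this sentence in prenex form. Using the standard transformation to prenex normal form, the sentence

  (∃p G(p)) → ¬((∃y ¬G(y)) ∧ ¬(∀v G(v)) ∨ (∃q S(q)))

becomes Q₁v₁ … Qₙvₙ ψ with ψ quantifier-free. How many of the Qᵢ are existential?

First replace A → B with ¬A ∨ B.
  ¬(∃p G(p)) ∨ ¬((∃y ¬G(y)) ∧ ¬(∀v G(v)) ∨ (∃q S(q)))
Move each ¬ inward, flipping quantifiers it crosses:
  (∀p ¬G(p)) ∨ ((∀y G(y)) ∨ (∀v G(v))) ∧ (∀q ¬S(q))
All bound variables are already distinct, so no renaming is needed.
Pull the quantifiers to the front (each side's bound variable is not free in the other side):
  ∀p ∀y ∀v ∀q (¬G(p) ∨ (G(y) ∨ G(v)) ∧ ¬S(q))
The prefix is ∀p ∀y ∀v ∀q: 4 universal, 0 existential.

0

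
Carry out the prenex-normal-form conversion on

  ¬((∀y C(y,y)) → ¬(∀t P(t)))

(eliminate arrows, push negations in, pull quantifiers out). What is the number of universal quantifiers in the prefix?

First replace A → B with ¬A ∨ B.
  ¬(¬(∀y C(y,y)) ∨ ¬(∀t P(t)))
Drive negations inward (¬∀x A ≡ ∃x ¬A, ¬∃x A ≡ ∀x ¬A, De Morgan for ∧/∨):
  (∀y C(y,y)) ∧ (∀t P(t))
All bound variables are already distinct, so no renaming is needed.
Extract every quantifier outward, since the variables are now distinct and don't occur free across branches:
  ∀y ∀t (C(y,y) ∧ P(t))
The prefix is ∀y ∀t: 2 universal, 0 existential.

2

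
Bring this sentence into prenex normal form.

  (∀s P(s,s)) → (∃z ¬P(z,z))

First replace A → B with ¬A ∨ B.
  ¬(∀s P(s,s)) ∨ (∃z ¬P(z,z))
Move each ¬ inward, flipping quantifiers it crosses:
  (∃s ¬P(s,s)) ∨ (∃z ¬P(z,z))
All bound variables are already distinct, so no renaming is needed.
Extract every quantifier outward, since the variables are now distinct and don't occur free across branches:
  ∃s ∃z (¬P(s,s) ∨ ¬P(z,z))

∃s ∃z (¬P(s,s) ∨ ¬P(z,z))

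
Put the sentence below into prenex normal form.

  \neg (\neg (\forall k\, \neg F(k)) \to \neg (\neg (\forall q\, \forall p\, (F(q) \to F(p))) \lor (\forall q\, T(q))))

\exists k\, \exists q\, \exists p\, \forall z1\, (F(k) \land (F(q) \land \neg F(p) \lor T(z1)))

Eliminate → and ↔ using ¬ and ∨.
  \neg (\neg \neg (\forall k\, \neg F(k)) \lor \neg (\neg (\forall q\, \forall p\, (\neg F(q) \lor F(p))) \lor (\forall q\, T(q))))
Push ¬ through the quantifiers and connectives to reach negation normal form:
  (\exists k\, F(k)) \land ((\exists q\, \exists p\, (F(q) \land \neg F(p))) \lor (\forall q\, T(q)))
Give each quantifier a distinct variable: q↦z1.
  (\exists k\, F(k)) \land ((\exists q\, \exists p\, (F(q) \land \neg F(p))) \lor (\forall z1\, T(z1)))
Pull the quantifiers to the front (each side's bound variable is not free in the other side):
  \exists k\, \exists q\, \exists p\, \forall z1\, (F(k) \land (F(q) \land \neg F(p) \lor T(z1)))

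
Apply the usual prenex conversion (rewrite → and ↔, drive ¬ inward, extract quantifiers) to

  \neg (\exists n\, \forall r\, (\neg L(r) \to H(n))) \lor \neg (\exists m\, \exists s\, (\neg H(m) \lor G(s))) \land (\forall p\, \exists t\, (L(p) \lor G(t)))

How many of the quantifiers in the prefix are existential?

2

First replace A → B with ¬A ∨ B.
  \neg (\exists n\, \forall r\, (\neg \neg L(r) \lor H(n))) \lor \neg (\exists m\, \exists s\, (\neg H(m) \lor G(s))) \land (\forall p\, \exists t\, (L(p) \lor G(t)))
Move each ¬ inward, flipping quantifiers it crosses:
  (\forall n\, \exists r\, (\neg L(r) \land \neg H(n))) \lor (\forall m\, \forall s\, (H(m) \land \neg G(s))) \land (\forall p\, \exists t\, (L(p) \lor G(t)))
All bound variables are already distinct, so no renaming is needed.
Finally move all quantifiers to the prefix:
  \forall n\, \exists r\, \forall m\, \forall s\, \forall p\, \exists t\, (\neg L(r) \land \neg H(n) \lor H(m) \land \neg G(s) \land (L(p) \lor G(t)))
The prefix is \forall n \exists r \forall m \forall s \forall p \exists t: 4 universal, 2 existential.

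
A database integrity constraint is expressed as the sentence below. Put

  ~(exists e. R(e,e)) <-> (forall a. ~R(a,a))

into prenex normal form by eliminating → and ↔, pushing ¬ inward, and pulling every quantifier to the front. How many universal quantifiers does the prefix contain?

First replace A → B with ¬A ∨ B; A ↔ B as (¬A ∨ B) ∧ (¬B ∨ A).
  (~~(exists e. R(e,e)) | (forall a. ~R(a,a))) & (~(forall a. ~R(a,a)) | ~(exists e. R(e,e)))
Push ¬ through the quantifiers and connectives to reach negation normal form:
  ((exists e. R(e,e)) | (forall a. ~R(a,a))) & ((exists a. R(a,a)) | (forall e. ~R(e,e)))
Standardize variables apart so no two quantifiers bind the same name: a↦x, e↦v.
  ((exists e. R(e,e)) | (forall a. ~R(a,a))) & ((exists x. R(x,x)) | (forall v. ~R(v,v)))
Pull the quantifiers to the front (each side's bound variable is not free in the other side):
  exists e. forall a. exists x. forall v. ((R(e,e) | ~R(a,a)) & (R(x,x) | ~R(v,v)))
The prefix is exists e forall a exists x forall v: 2 universal, 2 existential.

2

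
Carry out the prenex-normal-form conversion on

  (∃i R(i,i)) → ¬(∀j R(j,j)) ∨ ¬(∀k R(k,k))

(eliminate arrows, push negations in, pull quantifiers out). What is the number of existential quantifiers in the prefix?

2

Rewrite implications/biconditionals: A → B as ¬A ∨ B.
  ¬(∃i R(i,i)) ∨ ¬(∀j R(j,j)) ∨ ¬(∀k R(k,k))
Move each ¬ inward, flipping quantifiers it crosses:
  (∀i ¬R(i,i)) ∨ (∃j ¬R(j,j)) ∨ (∃k ¬R(k,k))
All bound variables are already distinct, so no renaming is needed.
Pull the quantifiers to the front (each side's bound variable is not free in the other side):
  ∀i ∃j ∃k (¬R(i,i) ∨ ¬R(j,j) ∨ ¬R(k,k))
The prefix is ∀i ∃j ∃k: 1 universal, 2 existential.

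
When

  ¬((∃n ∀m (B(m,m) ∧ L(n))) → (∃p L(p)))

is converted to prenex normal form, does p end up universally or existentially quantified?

Eliminate → and ↔ using ¬ and ∨.
  ¬(¬(∃n ∀m (B(m,m) ∧ L(n))) ∨ (∃p L(p)))
Drive negations inward (¬∀x A ≡ ∃x ¬A, ¬∃x A ≡ ∀x ¬A, De Morgan for ∧/∨):
  (∃n ∀m (B(m,m) ∧ L(n))) ∧ (∀p ¬L(p))
All bound variables are already distinct, so no renaming is needed.
Pull the quantifiers to the front (each side's bound variable is not free in the other side):
  ∃n ∀m ∀p (B(m,m) ∧ L(n) ∧ ¬L(p))
The quantifier ∃p sits under an odd number of negations (counting the antecedent side of each →), so it flips to ∀p.

universal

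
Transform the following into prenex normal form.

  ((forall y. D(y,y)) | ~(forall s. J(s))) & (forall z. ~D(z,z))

Drive negations inward (¬∀x A ≡ ∃x ¬A, ¬∃x A ≡ ∀x ¬A, De Morgan for ∧/∨):
  ((forall y. D(y,y)) | (exists s. ~J(s))) & (forall z. ~D(z,z))
All bound variables are already distinct, so no renaming is needed.
Finally move all quantifiers to the prefix:
  forall y. exists s. forall z. ((D(y,y) | ~J(s)) & ~D(z,z))

forall y. exists s. forall z. ((D(y,y) | ~J(s)) & ~D(z,z))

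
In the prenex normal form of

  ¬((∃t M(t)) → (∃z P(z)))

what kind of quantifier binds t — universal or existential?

existential

Rewrite implications/biconditionals: A → B as ¬A ∨ B.
  ¬(¬(∃t M(t)) ∨ (∃z P(z)))
Push ¬ through the quantifiers and connectives to reach negation normal form:
  (∃t M(t)) ∧ (∀z ¬P(z))
All bound variables are already distinct, so no renaming is needed.
Finally move all quantifiers to the prefix:
  ∃t ∀z (M(t) ∧ ¬P(z))
The quantifier ∃t sits under an even number of negations (counting the antecedent side of each →), so it remains existential.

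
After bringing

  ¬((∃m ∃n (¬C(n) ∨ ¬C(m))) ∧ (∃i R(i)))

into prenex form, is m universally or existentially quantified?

Push ¬ through the quantifiers and connectives to reach negation normal form:
  (∀m ∀n (C(n) ∧ C(m))) ∨ (∀i ¬R(i))
Extract every quantifier outward, since the variables are now distinct and don't occur free across branches:
  ∀m ∀n ∀i (C(n) ∧ C(m) ∨ ¬R(i))
The quantifier ∃m sits under an odd number of negations, so it flips to ∀m.

universal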